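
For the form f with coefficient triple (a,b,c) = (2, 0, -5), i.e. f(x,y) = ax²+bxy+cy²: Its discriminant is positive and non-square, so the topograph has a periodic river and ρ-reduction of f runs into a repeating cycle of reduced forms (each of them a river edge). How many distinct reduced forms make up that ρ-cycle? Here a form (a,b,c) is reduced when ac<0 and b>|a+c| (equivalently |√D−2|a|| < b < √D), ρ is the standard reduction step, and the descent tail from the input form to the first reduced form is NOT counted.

D = 40, ⌊√D⌋ = 6
descent: ρ → (-5,0,2)
descent: ρ → (2,4,-3)  [lands on river]
river: ρ → (-3,2,3)
river: ρ → (3,4,-2)
river: ρ → (-2,4,3)
river: ρ → (3,2,-3)
river: ρ → (-3,4,2)
ρ-cycle length = 6 (tail of 2 descent steps not counted)

6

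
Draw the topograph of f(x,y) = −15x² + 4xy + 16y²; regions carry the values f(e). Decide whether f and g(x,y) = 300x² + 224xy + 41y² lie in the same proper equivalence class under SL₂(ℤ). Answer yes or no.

D₁ = 976, D₂ = 976
river cycle of f (length 26): (16, 28, -3), (-3, 26, 25), (25, 24, -4), (-4, 24, 25), (25, 26, -3), (-3, 28, 16), (16, 4, -15), (-15, 26, 5), (5, 24, -20), (-20, 16, 9), … (16 more)
river cycle of g (length 26): (-3, 26, 25), (25, 24, -4), (-4, 24, 25), (25, 26, -3), (-3, 28, 16), (16, 4, -15), (-15, 26, 5), (5, 24, -20), (-20, 16, 9), (9, 20, -16), … (16 more)
cycles coincide ⇒ equivalent

yes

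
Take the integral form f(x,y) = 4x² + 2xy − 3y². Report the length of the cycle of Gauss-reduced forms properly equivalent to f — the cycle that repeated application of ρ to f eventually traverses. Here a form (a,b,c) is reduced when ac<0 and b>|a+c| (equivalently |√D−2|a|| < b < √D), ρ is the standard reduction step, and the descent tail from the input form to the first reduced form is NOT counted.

D = 52, ⌊√D⌋ = 7
river: ρ → (-3,4,3)
river: ρ → (3,2,-4)
river: ρ → (-4,6,1)
river: ρ → (1,6,-4)
river: ρ → (-4,2,3)
river: ρ → (3,4,-3)
river: ρ → (-3,2,4)
river: ρ → (4,6,-1)
river: ρ → (-1,6,4)
river: ρ → (4,2,-3)
ρ-cycle length = 10 (tail of 0 descent steps not counted)

10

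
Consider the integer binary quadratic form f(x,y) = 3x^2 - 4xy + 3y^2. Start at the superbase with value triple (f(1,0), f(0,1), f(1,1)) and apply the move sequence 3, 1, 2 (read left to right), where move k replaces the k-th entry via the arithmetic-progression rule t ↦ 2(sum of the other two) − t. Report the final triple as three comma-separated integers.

start (3,3,2) = (f(1,0),f(0,1),f(1,1))
replace slot 3: 2·(3+3) − 2 = 10 → (3,3,10)
replace slot 1: 2·(3+10) − 3 = 23 → (23,3,10)
replace slot 2: 2·(23+10) − 3 = 63 → (23,63,10)

23,63,10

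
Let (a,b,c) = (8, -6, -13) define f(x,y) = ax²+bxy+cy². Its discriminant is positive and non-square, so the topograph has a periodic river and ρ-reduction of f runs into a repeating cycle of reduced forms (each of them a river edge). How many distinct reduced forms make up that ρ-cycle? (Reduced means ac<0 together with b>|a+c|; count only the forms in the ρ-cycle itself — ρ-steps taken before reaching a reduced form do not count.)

D = 452, ⌊√D⌋ = 21
descent: ρ → (-13,6,8)  [lands on river]
river: ρ → (8,10,-11)
river: ρ → (-11,12,7)
river: ρ → (7,16,-7)
river: ρ → (-7,12,11)
river: ρ → (11,10,-8)
river: ρ → (-8,6,13)
river: ρ → (13,20,-1)
river: ρ → (-1,20,13)
river: ρ → (13,6,-8)
river: ρ → (-8,10,11)
river: ρ → (11,12,-7)
river: ρ → (-7,16,7)
river: ρ → (7,12,-11)
river: ρ → (-11,10,8)
river: ρ → (8,6,-13)
river: ρ → (-13,20,1)
river: ρ → (1,20,-13)
ρ-cycle length = 18 (tail of 1 descent step not counted)

18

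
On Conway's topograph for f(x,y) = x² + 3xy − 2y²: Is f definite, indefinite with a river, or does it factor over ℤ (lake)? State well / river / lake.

D = b²−4ac = 3² − 4·1·(-2) = 17
D > 0 non-square ⇒ indefinite ⇒ periodic river

river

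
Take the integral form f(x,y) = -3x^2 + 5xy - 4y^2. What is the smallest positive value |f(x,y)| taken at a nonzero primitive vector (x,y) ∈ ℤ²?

translate: b→1 (≡-5 mod 6), so (3,-5,4)→(3,1,2)
flip: (3,1,2)→(2,-1,3)
reduced (well bottom): (2,-1,3) with a≤c, −a<b≤a
well minimum |f| = |-2| = 2 (negative-definite)

2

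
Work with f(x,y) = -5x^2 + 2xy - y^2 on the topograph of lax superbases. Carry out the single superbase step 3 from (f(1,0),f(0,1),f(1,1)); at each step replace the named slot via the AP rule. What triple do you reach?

start (-5,-1,-4) = (f(1,0),f(0,1),f(1,1))
replace slot 3: 2·((-5)+(-1)) − (-4) = -8 → (-5,-1,-8)

-5,-1,-8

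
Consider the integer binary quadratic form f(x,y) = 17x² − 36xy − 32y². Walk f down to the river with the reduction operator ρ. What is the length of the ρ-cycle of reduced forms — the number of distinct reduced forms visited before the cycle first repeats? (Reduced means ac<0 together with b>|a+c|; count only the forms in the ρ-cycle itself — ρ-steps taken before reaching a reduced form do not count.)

D = 3472, ⌊√D⌋ = 58
descent: ρ → (-32,36,17)  [lands on river]
river: ρ → (17,32,-36)
river: ρ → (-36,40,13)
river: ρ → (13,38,-39)
river: ρ → (-39,40,12)
river: ρ → (12,56,-7)
river: ρ → (-7,56,12)
river: ρ → (12,40,-39)
river: ρ → (-39,38,13)
river: ρ → (13,40,-36)
river: ρ → (-36,32,17)
river: ρ → (17,36,-32)
river: ρ → (-32,28,21)
river: ρ → (21,56,-4)
river: ρ → (-4,56,21)
river: ρ → (21,28,-32)
ρ-cycle length = 16 (tail of 1 descent step not counted)

16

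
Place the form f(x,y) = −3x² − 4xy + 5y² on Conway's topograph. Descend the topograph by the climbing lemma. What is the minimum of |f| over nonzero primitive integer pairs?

descent: ρ → (5,4,-3)  [lands on river]
river: ρ → (-3,8,1)
river: ρ → (1,8,-3)
river: ρ → (-3,4,5)
river: ρ → (5,6,-2)
river: ρ → (-2,6,5)
closes: descent 1, river 6
min |a| on river = 1

1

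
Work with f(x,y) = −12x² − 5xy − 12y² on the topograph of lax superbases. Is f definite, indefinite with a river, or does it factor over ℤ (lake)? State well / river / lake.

D = b²−4ac = (-5)² − 4·(-12)·(-12) = -551
D < 0 ⇒ definite ⇒ every region one sign ⇒ single well

well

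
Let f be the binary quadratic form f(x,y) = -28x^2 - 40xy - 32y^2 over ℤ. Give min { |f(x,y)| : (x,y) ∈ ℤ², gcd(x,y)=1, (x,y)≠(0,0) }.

translate: b→-16 (≡40 mod 56), so (28,40,32)→(28,-16,20)
flip: (28,-16,20)→(20,16,28)
reduced (well bottom): (20,16,28) with a≤c, −a<b≤a
well minimum |f| = |-20| = 20 (negative-definite)

20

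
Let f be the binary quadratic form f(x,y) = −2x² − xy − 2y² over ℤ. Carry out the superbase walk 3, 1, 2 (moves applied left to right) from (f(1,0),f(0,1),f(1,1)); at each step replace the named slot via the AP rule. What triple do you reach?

start (-2,-2,-5) = (f(1,0),f(0,1),f(1,1))
replace slot 3: 2·((-2)+(-2)) − (-5) = -3 → (-2,-2,-3)
replace slot 1: 2·((-2)+(-3)) − (-2) = -8 → (-8,-2,-3)
replace slot 2: 2·((-8)+(-3)) − (-2) = -20 → (-8,-20,-3)

-8,-20,-3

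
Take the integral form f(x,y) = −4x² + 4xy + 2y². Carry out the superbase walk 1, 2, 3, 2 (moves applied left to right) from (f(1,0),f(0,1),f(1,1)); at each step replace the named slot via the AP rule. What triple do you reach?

start (-4,2,2) = (f(1,0),f(0,1),f(1,1))
replace slot 1: 2·(2+2) − (-4) = 12 → (12,2,2)
replace slot 2: 2·(12+2) − 2 = 26 → (12,26,2)
replace slot 3: 2·(12+26) − 2 = 74 → (12,26,74)
replace slot 2: 2·(12+74) − 26 = 146 → (12,146,74)

12,146,74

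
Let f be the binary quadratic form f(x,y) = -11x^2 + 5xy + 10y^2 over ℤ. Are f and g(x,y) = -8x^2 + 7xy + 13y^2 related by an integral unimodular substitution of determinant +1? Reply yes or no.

D₁ = 465, D₂ = 465
river cycle of f (length 10): (10, 15, -6), (-6, 21, 1), (1, 21, -6), (-6, 15, 10), (10, 5, -11), (-11, 17, 4), (4, 15, -15), (-15, 15, 4), (4, 17, -11), (-11, 5, 10)
river cycle of g (length 10): (13, 19, -2), (-2, 21, 3), (3, 21, -2), (-2, 19, 13), (13, 7, -8), (-8, 9, 12), (12, 15, -5), (-5, 15, 12), (12, 9, -8), (-8, 7, 13)
cycles differ ⇒ inequivalent

no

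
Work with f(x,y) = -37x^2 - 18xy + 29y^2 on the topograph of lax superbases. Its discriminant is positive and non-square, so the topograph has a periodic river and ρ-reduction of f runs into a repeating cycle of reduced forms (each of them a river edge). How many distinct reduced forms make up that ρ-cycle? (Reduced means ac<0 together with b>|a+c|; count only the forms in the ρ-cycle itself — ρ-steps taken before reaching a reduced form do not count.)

D = 4616, ⌊√D⌋ = 67
descent: ρ → (29,18,-37)  [lands on river]
river: ρ → (-37,56,10)
river: ρ → (10,64,-13)
river: ρ → (-13,66,5)
river: ρ → (5,64,-26)
river: ρ → (-26,40,29)
ρ-cycle length = 6 (tail of 1 descent step not counted)

6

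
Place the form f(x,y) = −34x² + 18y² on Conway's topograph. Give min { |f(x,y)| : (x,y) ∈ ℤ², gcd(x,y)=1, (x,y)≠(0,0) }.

descent: ρ → (18,36,-16)  [lands on river]
river: ρ → (-16,28,26)
river: ρ → (26,24,-18)
river: ρ → (-18,48,2)
river: ρ → (2,48,-18)
river: ρ → (-18,24,26)
river: ρ → (26,28,-16)
river: ρ → (-16,36,18)
closes: descent 1, river 8
min |a| on river = 2

2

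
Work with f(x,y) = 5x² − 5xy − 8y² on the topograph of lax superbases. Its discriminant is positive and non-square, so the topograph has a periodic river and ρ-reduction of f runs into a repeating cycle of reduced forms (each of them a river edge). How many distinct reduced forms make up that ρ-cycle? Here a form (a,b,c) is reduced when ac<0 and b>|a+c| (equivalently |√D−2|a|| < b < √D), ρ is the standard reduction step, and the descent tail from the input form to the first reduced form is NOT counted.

D = 185, ⌊√D⌋ = 13
descent: ρ → (-8,5,5)  [lands on river]
river: ρ → (5,5,-8)
river: ρ → (-8,11,2)
river: ρ → (2,13,-2)
river: ρ → (-2,11,8)
river: ρ → (8,5,-5)
river: ρ → (-5,5,8)
river: ρ → (8,11,-2)
river: ρ → (-2,13,2)
river: ρ → (2,11,-8)
ρ-cycle length = 10 (tail of 1 descent step not counted)

10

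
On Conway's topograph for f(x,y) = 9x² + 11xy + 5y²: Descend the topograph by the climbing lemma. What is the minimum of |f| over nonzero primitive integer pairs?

translate: b→-7 (≡11 mod 18), so (9,11,5)→(9,-7,3)
flip: (9,-7,3)→(3,7,9)
translate: b→1 (≡7 mod 6), so (3,7,9)→(3,1,5)
reduced (well bottom): (3,1,5) with a≤c, −a<b≤a
well minimum = a = 3

3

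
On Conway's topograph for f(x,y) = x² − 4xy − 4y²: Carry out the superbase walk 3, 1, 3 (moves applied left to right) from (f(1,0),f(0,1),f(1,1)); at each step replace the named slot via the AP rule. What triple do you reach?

start (1,-4,-7) = (f(1,0),f(0,1),f(1,1))
replace slot 3: 2·(1+(-4)) − (-7) = 1 → (1,-4,1)
replace slot 1: 2·((-4)+1) − 1 = -7 → (-7,-4,1)
replace slot 3: 2·((-7)+(-4)) − 1 = -23 → (-7,-4,-23)

-7,-4,-23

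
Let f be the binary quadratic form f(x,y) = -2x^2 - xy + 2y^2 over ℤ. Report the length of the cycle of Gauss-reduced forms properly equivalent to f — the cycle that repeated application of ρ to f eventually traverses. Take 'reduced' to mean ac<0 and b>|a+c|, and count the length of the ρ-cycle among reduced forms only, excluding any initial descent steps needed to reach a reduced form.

D = 17, ⌊√D⌋ = 4
descent: ρ → (2,1,-2)  [lands on river]
river: ρ → (-2,3,1)
river: ρ → (1,3,-2)
river: ρ → (-2,1,2)
river: ρ → (2,3,-1)
river: ρ → (-1,3,2)
ρ-cycle length = 6 (tail of 1 descent step not counted)

6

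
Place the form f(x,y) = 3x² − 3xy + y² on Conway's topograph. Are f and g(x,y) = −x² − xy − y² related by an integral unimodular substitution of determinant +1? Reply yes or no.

D₁ = -3, D₂ = -3
f: translate: b→3 (≡-3 mod 6), so (3,-3,1)→(3,3,1)
f: flip: (3,3,1)→(1,-3,3)
f: translate: b→1 (≡-3 mod 2), so (1,-3,3)→(1,1,1)
f: reduced (well bottom): (1,1,1) with a≤c, −a<b≤a
g is negative-definite; reduce −g:
−g: reduced (well bottom): (1,1,1) with a≤c, −a<b≤a
flip sign back: reduced form of g is (-1,-1,-1)
reduced forms (1, 1, 1) vs (-1, -1, -1) ⇒ inequivalent

no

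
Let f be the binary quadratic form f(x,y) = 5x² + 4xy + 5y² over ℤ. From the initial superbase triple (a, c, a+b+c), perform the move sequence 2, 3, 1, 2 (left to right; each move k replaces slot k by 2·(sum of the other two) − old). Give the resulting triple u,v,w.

start (5,5,14) = (f(1,0),f(0,1),f(1,1))
replace slot 2: 2·(5+14) − 5 = 33 → (5,33,14)
replace slot 3: 2·(5+33) − 14 = 62 → (5,33,62)
replace slot 1: 2·(33+62) − 5 = 185 → (185,33,62)
replace slot 2: 2·(185+62) − 33 = 461 → (185,461,62)

185,461,62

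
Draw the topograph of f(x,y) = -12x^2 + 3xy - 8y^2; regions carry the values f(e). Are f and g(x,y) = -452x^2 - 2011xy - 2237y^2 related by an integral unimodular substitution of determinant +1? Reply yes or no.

D₁ = -375, D₂ = -375
f is negative-definite; reduce −f:
−f: flip: (12,-3,8)→(8,3,12)
−f: reduced (well bottom): (8,3,12) with a≤c, −a<b≤a
flip sign back: reduced form of f is (-8,-3,-12)
g is negative-definite; reduce −g:
−g: translate: b→203 (≡2011 mod 904), so (452,2011,2237)→(452,203,23)
−g: flip: (452,203,23)→(23,-203,452)
−g: translate: b→-19 (≡-203 mod 46), so (23,-203,452)→(23,-19,8)
−g: flip: (23,-19,8)→(8,19,23)
−g: translate: b→3 (≡19 mod 16), so (8,19,23)→(8,3,12)
−g: reduced (well bottom): (8,3,12) with a≤c, −a<b≤a
flip sign back: reduced form of g is (-8,-3,-12)
reduced forms (-8, -3, -12) vs (-8, -3, -12) ⇒ equivalent

yes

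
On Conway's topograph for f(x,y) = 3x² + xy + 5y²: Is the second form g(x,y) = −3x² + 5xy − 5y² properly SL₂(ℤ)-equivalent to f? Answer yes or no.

D₁ = -59, D₂ = -35
discriminants differ ⇒ not SL₂(ℤ)-equivalent

no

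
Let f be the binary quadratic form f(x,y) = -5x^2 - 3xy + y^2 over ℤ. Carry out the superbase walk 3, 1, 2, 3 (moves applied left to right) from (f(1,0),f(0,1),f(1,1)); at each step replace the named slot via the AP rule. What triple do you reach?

start (-5,1,-7) = (f(1,0),f(0,1),f(1,1))
replace slot 3: 2·((-5)+1) − (-7) = -1 → (-5,1,-1)
replace slot 1: 2·(1+(-1)) − (-5) = 5 → (5,1,-1)
replace slot 2: 2·(5+(-1)) − 1 = 7 → (5,7,-1)
replace slot 3: 2·(5+7) − (-1) = 25 → (5,7,25)

5,7,25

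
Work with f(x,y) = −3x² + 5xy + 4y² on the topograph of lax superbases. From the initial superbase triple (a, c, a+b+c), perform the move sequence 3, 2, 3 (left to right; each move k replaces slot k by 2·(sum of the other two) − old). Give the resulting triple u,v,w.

start (-3,4,6) = (f(1,0),f(0,1),f(1,1))
replace slot 3: 2·((-3)+4) − 6 = -4 → (-3,4,-4)
replace slot 2: 2·((-3)+(-4)) − 4 = -18 → (-3,-18,-4)
replace slot 3: 2·((-3)+(-18)) − (-4) = -38 → (-3,-18,-38)

-3,-18,-38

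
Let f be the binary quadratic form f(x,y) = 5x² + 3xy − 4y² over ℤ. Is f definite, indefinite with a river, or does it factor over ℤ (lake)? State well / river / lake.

D = b²−4ac = 3² − 4·5·(-4) = 89
D > 0 non-square ⇒ indefinite ⇒ periodic river

river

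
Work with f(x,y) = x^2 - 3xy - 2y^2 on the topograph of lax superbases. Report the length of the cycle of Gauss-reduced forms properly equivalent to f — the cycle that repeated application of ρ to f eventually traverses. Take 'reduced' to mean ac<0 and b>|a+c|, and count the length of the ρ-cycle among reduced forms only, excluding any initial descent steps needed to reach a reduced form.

D = 17, ⌊√D⌋ = 4
descent: ρ → (-2,3,1)  [lands on river]
river: ρ → (1,3,-2)
river: ρ → (-2,1,2)
river: ρ → (2,3,-1)
river: ρ → (-1,3,2)
river: ρ → (2,1,-2)
ρ-cycle length = 6 (tail of 1 descent step not counted)

6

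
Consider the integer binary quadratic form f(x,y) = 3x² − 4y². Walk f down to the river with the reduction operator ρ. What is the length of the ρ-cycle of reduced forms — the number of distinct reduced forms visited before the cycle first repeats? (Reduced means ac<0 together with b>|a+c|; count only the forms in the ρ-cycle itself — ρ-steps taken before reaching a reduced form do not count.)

D = 48, ⌊√D⌋ = 6
descent: ρ → (-4,0,3)
descent: ρ → (3,6,-1)  [lands on river]
river: ρ → (-1,6,3)
ρ-cycle length = 2 (tail of 2 descent steps not counted)

2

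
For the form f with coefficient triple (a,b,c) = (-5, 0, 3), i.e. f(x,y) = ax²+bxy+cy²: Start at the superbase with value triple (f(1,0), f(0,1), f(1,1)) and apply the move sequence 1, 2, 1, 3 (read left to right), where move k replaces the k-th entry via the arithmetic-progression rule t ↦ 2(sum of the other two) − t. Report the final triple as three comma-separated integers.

start (-5,3,-2) = (f(1,0),f(0,1),f(1,1))
replace slot 1: 2·(3+(-2)) − (-5) = 7 → (7,3,-2)
replace slot 2: 2·(7+(-2)) − 3 = 7 → (7,7,-2)
replace slot 1: 2·(7+(-2)) − 7 = 3 → (3,7,-2)
replace slot 3: 2·(3+7) − (-2) = 22 → (3,7,22)

3,7,22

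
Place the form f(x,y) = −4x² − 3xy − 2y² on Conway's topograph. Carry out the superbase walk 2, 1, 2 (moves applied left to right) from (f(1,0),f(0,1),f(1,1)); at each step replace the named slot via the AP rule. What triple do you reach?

start (-4,-2,-9) = (f(1,0),f(0,1),f(1,1))
replace slot 2: 2·((-4)+(-9)) − (-2) = -24 → (-4,-24,-9)
replace slot 1: 2·((-24)+(-9)) − (-4) = -62 → (-62,-24,-9)
replace slot 2: 2·((-62)+(-9)) − (-24) = -118 → (-62,-118,-9)

-62,-118,-9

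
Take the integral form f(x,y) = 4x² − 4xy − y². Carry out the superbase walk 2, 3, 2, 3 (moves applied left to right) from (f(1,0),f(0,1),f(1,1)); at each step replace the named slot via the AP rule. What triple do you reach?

start (4,-1,-1) = (f(1,0),f(0,1),f(1,1))
replace slot 2: 2·(4+(-1)) − (-1) = 7 → (4,7,-1)
replace slot 3: 2·(4+7) − (-1) = 23 → (4,7,23)
replace slot 2: 2·(4+23) − 7 = 47 → (4,47,23)
replace slot 3: 2·(4+47) − 23 = 79 → (4,47,79)

4,47,79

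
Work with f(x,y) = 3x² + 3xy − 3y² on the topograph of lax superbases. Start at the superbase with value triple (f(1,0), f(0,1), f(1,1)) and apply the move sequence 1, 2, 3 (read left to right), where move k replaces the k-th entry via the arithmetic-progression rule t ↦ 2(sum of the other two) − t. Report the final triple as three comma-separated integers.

start (3,-3,3) = (f(1,0),f(0,1),f(1,1))
replace slot 1: 2·((-3)+3) − 3 = -3 → (-3,-3,3)
replace slot 2: 2·((-3)+3) − (-3) = 3 → (-3,3,3)
replace slot 3: 2·((-3)+3) − 3 = -3 → (-3,3,-3)

-3,3,-3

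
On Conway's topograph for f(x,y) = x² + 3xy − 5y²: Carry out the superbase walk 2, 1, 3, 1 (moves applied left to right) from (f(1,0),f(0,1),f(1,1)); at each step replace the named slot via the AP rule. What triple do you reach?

start (1,-5,-1) = (f(1,0),f(0,1),f(1,1))
replace slot 2: 2·(1+(-1)) − (-5) = 5 → (1,5,-1)
replace slot 1: 2·(5+(-1)) − 1 = 7 → (7,5,-1)
replace slot 3: 2·(7+5) − (-1) = 25 → (7,5,25)
replace slot 1: 2·(5+25) − 7 = 53 → (53,5,25)

53,5,25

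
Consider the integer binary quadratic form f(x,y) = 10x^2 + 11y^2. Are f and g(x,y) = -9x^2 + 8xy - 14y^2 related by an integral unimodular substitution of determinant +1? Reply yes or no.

D₁ = -440, D₂ = -440
f: reduced (well bottom): (10,0,11) with a≤c, −a<b≤a
g is negative-definite; reduce −g:
−g: reduced (well bottom): (9,-8,14) with a≤c, −a<b≤a
flip sign back: reduced form of g is (-9,8,-14)
reduced forms (10, 0, 11) vs (-9, 8, -14) ⇒ inequivalent

no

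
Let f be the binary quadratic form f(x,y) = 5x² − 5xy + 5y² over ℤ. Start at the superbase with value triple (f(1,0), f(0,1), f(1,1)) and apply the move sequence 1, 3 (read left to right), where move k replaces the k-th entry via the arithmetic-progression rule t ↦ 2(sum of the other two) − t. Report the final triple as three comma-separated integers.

start (5,5,5) = (f(1,0),f(0,1),f(1,1))
replace slot 1: 2·(5+5) − 5 = 15 → (15,5,5)
replace slot 3: 2·(15+5) − 5 = 35 → (15,5,35)

15,5,35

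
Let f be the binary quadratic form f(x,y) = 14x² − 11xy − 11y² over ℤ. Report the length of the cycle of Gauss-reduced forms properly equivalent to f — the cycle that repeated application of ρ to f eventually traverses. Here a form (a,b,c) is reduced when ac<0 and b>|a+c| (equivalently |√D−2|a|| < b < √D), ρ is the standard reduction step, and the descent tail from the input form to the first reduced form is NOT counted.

D = 737, ⌊√D⌋ = 27
descent: ρ → (-11,11,14)  [lands on river]
river: ρ → (14,17,-8)
river: ρ → (-8,15,16)
river: ρ → (16,17,-7)
river: ρ → (-7,25,4)
river: ρ → (4,23,-13)
river: ρ → (-13,3,14)
river: ρ → (14,25,-2)
river: ρ → (-2,27,1)
river: ρ → (1,27,-2)
river: ρ → (-2,25,14)
river: ρ → (14,3,-13)
river: ρ → (-13,23,4)
river: ρ → (4,25,-7)
river: ρ → (-7,17,16)
river: ρ → (16,15,-8)
river: ρ → (-8,17,14)
river: ρ → (14,11,-11)
ρ-cycle length = 18 (tail of 1 descent step not counted)

18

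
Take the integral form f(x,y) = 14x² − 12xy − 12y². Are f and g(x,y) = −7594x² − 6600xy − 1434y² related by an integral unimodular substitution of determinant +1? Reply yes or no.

D₁ = 816, D₂ = 816
river cycle of f (length 6): (-12, 12, 14), (14, 16, -10), (-10, 24, 6), (6, 24, -10), (-10, 16, 14), (14, 12, -12)
river cycle of g (length 6): (-12, 12, 14), (14, 16, -10), (-10, 24, 6), (6, 24, -10), (-10, 16, 14), (14, 12, -12)
cycles coincide ⇒ equivalent

yes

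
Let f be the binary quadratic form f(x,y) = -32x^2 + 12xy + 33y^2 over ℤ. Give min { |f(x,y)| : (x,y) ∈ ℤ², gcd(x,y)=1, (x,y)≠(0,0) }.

river: ρ → (33,54,-11)
river: ρ → (-11,56,28)
river: ρ → (28,56,-11)
river: ρ → (-11,54,33)
river: ρ → (33,12,-32)
river: ρ → (-32,52,13)
river: ρ → (13,52,-32)
river: ρ → (-32,12,33)
closes: descent 0, river 8
min |a| on river = 11

11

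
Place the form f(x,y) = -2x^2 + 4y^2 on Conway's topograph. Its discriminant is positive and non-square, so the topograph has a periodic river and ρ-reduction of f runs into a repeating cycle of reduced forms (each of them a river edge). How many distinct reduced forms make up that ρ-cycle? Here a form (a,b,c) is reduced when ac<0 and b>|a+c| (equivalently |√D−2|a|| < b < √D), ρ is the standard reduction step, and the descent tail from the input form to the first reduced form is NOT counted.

D = 32, ⌊√D⌋ = 5
descent: ρ → (4,0,-2)
descent: ρ → (-2,4,2)  [lands on river]
river: ρ → (2,4,-2)
ρ-cycle length = 2 (tail of 2 descent steps not counted)

2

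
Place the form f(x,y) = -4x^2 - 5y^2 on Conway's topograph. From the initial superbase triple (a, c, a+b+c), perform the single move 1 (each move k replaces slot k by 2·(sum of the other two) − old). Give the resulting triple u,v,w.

start (-4,-5,-9) = (f(1,0),f(0,1),f(1,1))
replace slot 1: 2·((-5)+(-9)) − (-4) = -24 → (-24,-5,-9)

-24,-5,-9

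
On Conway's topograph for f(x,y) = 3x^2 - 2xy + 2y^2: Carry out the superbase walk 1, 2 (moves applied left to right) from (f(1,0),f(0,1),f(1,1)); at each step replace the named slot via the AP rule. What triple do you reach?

start (3,2,3) = (f(1,0),f(0,1),f(1,1))
replace slot 1: 2·(2+3) − 3 = 7 → (7,2,3)
replace slot 2: 2·(7+3) − 2 = 18 → (7,18,3)

7,18,3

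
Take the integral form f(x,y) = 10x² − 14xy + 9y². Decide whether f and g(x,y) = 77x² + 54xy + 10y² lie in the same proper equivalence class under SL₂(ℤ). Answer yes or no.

D₁ = -164, D₂ = -164
f: translate: b→6 (≡-14 mod 20), so (10,-14,9)→(10,6,5)
f: flip: (10,6,5)→(5,-6,10)
f: translate: b→4 (≡-6 mod 10), so (5,-6,10)→(5,4,9)
f: reduced (well bottom): (5,4,9) with a≤c, −a<b≤a
g: flip: (77,54,10)→(10,-54,77)
g: translate: b→6 (≡-54 mod 20), so (10,-54,77)→(10,6,5)
g: flip: (10,6,5)→(5,-6,10)
g: translate: b→4 (≡-6 mod 10), so (5,-6,10)→(5,4,9)
g: reduced (well bottom): (5,4,9) with a≤c, −a<b≤a
reduced forms (5, 4, 9) vs (5, 4, 9) ⇒ equivalent

yes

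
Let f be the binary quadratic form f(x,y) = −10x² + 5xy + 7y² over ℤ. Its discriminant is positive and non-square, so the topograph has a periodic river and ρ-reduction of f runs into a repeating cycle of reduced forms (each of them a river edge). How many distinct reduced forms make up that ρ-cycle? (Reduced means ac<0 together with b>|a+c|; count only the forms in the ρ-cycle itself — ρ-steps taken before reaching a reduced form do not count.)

D = 305, ⌊√D⌋ = 17
river: ρ → (7,9,-8)
river: ρ → (-8,7,8)
river: ρ → (8,9,-7)
river: ρ → (-7,5,10)
river: ρ → (10,15,-2)
river: ρ → (-2,17,2)
river: ρ → (2,15,-10)
river: ρ → (-10,5,7)
ρ-cycle length = 8 (tail of 0 descent steps not counted)

8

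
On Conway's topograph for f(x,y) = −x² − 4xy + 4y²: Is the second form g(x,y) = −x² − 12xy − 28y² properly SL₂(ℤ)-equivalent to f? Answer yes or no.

D₁ = 32, D₂ = 32
river cycle of f (length 2): (4, 4, -1), (-1, 4, 4)
river cycle of g (length 2): (-1, 4, 4), (4, 4, -1)
cycles coincide ⇒ equivalent

yes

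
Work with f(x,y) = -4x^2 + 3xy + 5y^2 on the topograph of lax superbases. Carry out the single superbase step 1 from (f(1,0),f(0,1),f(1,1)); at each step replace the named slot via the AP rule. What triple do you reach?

start (-4,5,4) = (f(1,0),f(0,1),f(1,1))
replace slot 1: 2·(5+4) − (-4) = 22 → (22,5,4)

22,5,4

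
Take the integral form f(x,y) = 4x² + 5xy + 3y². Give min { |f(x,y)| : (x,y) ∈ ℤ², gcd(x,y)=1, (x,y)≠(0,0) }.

translate: b→-3 (≡5 mod 8), so (4,5,3)→(4,-3,2)
flip: (4,-3,2)→(2,3,4)
translate: b→-1 (≡3 mod 4), so (2,3,4)→(2,-1,3)
reduced (well bottom): (2,-1,3) with a≤c, −a<b≤a
well minimum = a = 2

2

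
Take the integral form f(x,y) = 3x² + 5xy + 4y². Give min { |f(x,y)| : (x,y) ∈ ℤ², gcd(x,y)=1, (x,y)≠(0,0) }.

translate: b→-1 (≡5 mod 6), so (3,5,4)→(3,-1,2)
flip: (3,-1,2)→(2,1,3)
reduced (well bottom): (2,1,3) with a≤c, −a<b≤a
well minimum = a = 2

2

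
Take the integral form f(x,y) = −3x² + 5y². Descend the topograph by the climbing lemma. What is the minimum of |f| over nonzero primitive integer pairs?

descent: ρ → (5,0,-3)
descent: ρ → (-3,6,2)  [lands on river]
river: ρ → (2,6,-3)
closes: descent 2, river 2
min |a| on river = 2

2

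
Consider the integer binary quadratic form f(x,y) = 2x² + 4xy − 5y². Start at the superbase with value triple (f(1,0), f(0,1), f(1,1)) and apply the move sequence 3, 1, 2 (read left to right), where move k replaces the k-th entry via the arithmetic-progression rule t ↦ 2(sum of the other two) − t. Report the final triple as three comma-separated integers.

start (2,-5,1) = (f(1,0),f(0,1),f(1,1))
replace slot 3: 2·(2+(-5)) − 1 = -7 → (2,-5,-7)
replace slot 1: 2·((-5)+(-7)) − 2 = -26 → (-26,-5,-7)
replace slot 2: 2·((-26)+(-7)) − (-5) = -61 → (-26,-61,-7)

-26,-61,-7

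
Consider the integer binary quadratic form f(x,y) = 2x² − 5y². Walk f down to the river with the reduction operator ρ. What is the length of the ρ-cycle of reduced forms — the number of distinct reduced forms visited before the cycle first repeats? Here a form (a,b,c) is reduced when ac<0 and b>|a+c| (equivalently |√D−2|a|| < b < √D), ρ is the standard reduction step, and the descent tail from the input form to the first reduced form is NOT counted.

D = 40, ⌊√D⌋ = 6
descent: ρ → (-5,0,2)
descent: ρ → (2,4,-3)  [lands on river]
river: ρ → (-3,2,3)
river: ρ → (3,4,-2)
river: ρ → (-2,4,3)
river: ρ → (3,2,-3)
river: ρ → (-3,4,2)
ρ-cycle length = 6 (tail of 2 descent steps not counted)

6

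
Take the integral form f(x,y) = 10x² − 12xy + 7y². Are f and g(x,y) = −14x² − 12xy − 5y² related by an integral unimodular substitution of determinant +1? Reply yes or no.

D₁ = -136, D₂ = -136
f: translate: b→8 (≡-12 mod 20), so (10,-12,7)→(10,8,5)
f: flip: (10,8,5)→(5,-8,10)
f: translate: b→2 (≡-8 mod 10), so (5,-8,10)→(5,2,7)
f: reduced (well bottom): (5,2,7) with a≤c, −a<b≤a
g is negative-definite; reduce −g:
−g: flip: (14,12,5)→(5,-12,14)
−g: translate: b→-2 (≡-12 mod 10), so (5,-12,14)→(5,-2,7)
−g: reduced (well bottom): (5,-2,7) with a≤c, −a<b≤a
flip sign back: reduced form of g is (-5,2,-7)
reduced forms (5, 2, 7) vs (-5, 2, -7) ⇒ inequivalent

no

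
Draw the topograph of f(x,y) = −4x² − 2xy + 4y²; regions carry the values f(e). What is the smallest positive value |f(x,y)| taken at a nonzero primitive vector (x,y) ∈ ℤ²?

descent: ρ → (4,2,-4)  [lands on river]
river: ρ → (-4,6,2)
river: ρ → (2,6,-4)
river: ρ → (-4,2,4)
river: ρ → (4,6,-2)
river: ρ → (-2,6,4)
closes: descent 1, river 6
min |a| on river = 2

2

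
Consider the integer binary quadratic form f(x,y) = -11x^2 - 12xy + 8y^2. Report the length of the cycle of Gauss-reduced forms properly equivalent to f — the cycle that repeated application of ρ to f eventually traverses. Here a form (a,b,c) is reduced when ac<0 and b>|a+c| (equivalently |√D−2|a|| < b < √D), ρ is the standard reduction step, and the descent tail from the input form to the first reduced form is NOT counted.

D = 496, ⌊√D⌋ = 22
descent: ρ → (8,12,-11)  [lands on river]
river: ρ → (-11,10,9)
river: ρ → (9,8,-12)
river: ρ → (-12,16,5)
river: ρ → (5,14,-15)
river: ρ → (-15,16,4)
river: ρ → (4,16,-15)
river: ρ → (-15,14,5)
river: ρ → (5,16,-12)
river: ρ → (-12,8,9)
river: ρ → (9,10,-11)
river: ρ → (-11,12,8)
river: ρ → (8,20,-3)
river: ρ → (-3,22,1)
river: ρ → (1,22,-3)
river: ρ → (-3,20,8)
ρ-cycle length = 16 (tail of 1 descent step not counted)

16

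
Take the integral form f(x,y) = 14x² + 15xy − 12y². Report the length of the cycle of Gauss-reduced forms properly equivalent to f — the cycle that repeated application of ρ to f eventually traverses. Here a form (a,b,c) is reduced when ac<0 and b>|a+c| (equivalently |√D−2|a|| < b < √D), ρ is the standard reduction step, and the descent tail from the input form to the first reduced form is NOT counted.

D = 897, ⌊√D⌋ = 29
river: ρ → (-12,9,17)
river: ρ → (17,25,-4)
river: ρ → (-4,23,23)
river: ρ → (23,23,-4)
river: ρ → (-4,25,17)
river: ρ → (17,9,-12)
river: ρ → (-12,15,14)
river: ρ → (14,13,-13)
river: ρ → (-13,13,14)
river: ρ → (14,15,-12)
ρ-cycle length = 10 (tail of 0 descent steps not counted)

10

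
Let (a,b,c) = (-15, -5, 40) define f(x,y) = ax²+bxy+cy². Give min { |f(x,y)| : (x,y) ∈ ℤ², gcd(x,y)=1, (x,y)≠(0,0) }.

descent: ρ → (40,5,-15)
descent: ρ → (-15,25,30)  [lands on river]
river: ρ → (30,35,-10)
river: ρ → (-10,45,10)
river: ρ → (10,35,-30)
river: ρ → (-30,25,15)
river: ρ → (15,35,-20)
river: ρ → (-20,45,5)
river: ρ → (5,45,-20)
river: ρ → (-20,35,15)
river: ρ → (15,25,-30)
river: ρ → (-30,35,10)
river: ρ → (10,45,-10)
river: ρ → (-10,35,30)
river: ρ → (30,25,-15)
river: ρ → (-15,35,20)
river: ρ → (20,45,-5)
river: ρ → (-5,45,20)
river: ρ → (20,35,-15)
closes: descent 2, river 18
min |a| on river = 5

5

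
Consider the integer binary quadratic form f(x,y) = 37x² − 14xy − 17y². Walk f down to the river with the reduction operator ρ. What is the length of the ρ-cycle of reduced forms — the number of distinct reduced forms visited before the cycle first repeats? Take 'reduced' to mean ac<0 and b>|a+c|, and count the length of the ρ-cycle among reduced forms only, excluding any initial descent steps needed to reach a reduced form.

D = 2712, ⌊√D⌋ = 52
descent: ρ → (-17,48,6)  [lands on river]
river: ρ → (6,48,-17)
river: ρ → (-17,20,34)
river: ρ → (34,48,-3)
river: ρ → (-3,48,34)
river: ρ → (34,20,-17)
ρ-cycle length = 6 (tail of 1 descent step not counted)

6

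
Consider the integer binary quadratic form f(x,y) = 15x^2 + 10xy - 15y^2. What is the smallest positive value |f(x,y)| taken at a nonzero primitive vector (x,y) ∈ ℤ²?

river: ρ → (-15,20,10)
river: ρ → (10,20,-15)
river: ρ → (-15,10,15)
river: ρ → (15,20,-10)
river: ρ → (-10,20,15)
river: ρ → (15,10,-15)
closes: descent 0, river 6
min |a| on river = 10

10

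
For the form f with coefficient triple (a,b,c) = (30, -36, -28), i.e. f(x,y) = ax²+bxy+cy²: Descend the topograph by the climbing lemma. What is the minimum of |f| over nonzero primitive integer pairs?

descent: ρ → (-28,36,30)  [lands on river]
river: ρ → (30,24,-34)
river: ρ → (-34,44,20)
river: ρ → (20,36,-42)
river: ρ → (-42,48,14)
river: ρ → (14,64,-10)
river: ρ → (-10,56,38)
river: ρ → (38,20,-28)
closes: descent 1, river 8
min |a| on river = 10

10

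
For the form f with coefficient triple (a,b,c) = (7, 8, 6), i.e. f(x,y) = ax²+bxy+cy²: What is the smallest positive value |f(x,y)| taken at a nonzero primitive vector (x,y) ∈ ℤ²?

translate: b→-6 (≡8 mod 14), so (7,8,6)→(7,-6,5)
flip: (7,-6,5)→(5,6,7)
translate: b→-4 (≡6 mod 10), so (5,6,7)→(5,-4,6)
reduced (well bottom): (5,-4,6) with a≤c, −a<b≤a
well minimum = a = 5

5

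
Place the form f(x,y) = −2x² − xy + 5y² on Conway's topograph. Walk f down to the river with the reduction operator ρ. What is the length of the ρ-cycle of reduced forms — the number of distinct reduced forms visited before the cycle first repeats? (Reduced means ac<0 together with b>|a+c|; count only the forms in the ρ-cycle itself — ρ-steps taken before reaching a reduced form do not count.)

D = 41, ⌊√D⌋ = 6
descent: ρ → (5,1,-2)
descent: ρ → (-2,3,4)  [lands on river]
river: ρ → (4,5,-1)
river: ρ → (-1,5,4)
river: ρ → (4,3,-2)
river: ρ → (-2,5,2)
river: ρ → (2,3,-4)
river: ρ → (-4,5,1)
river: ρ → (1,5,-4)
river: ρ → (-4,3,2)
river: ρ → (2,5,-2)
ρ-cycle length = 10 (tail of 2 descent steps not counted)

10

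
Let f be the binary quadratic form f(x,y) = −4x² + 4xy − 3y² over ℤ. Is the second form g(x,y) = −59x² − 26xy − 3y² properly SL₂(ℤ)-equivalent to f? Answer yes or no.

D₁ = -32, D₂ = -32
f is negative-definite; reduce −f:
−f: translate: b→4 (≡-4 mod 8), so (4,-4,3)→(4,4,3)
−f: flip: (4,4,3)→(3,-4,4)
−f: translate: b→2 (≡-4 mod 6), so (3,-4,4)→(3,2,3)
−f: reduced (well bottom): (3,2,3) with a≤c, −a<b≤a
flip sign back: reduced form of f is (-3,-2,-3)
g is negative-definite; reduce −g:
−g: flip: (59,26,3)→(3,-26,59)
−g: translate: b→-2 (≡-26 mod 6), so (3,-26,59)→(3,-2,3)
−g: flip: (3,-2,3)→(3,2,3)
−g: reduced (well bottom): (3,2,3) with a≤c, −a<b≤a
flip sign back: reduced form of g is (-3,-2,-3)
reduced forms (-3, -2, -3) vs (-3, -2, -3) ⇒ equivalent

yes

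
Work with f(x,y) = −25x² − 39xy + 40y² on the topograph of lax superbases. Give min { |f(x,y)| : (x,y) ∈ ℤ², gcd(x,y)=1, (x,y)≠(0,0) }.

descent: ρ → (40,39,-25)  [lands on river]
river: ρ → (-25,61,18)
river: ρ → (18,47,-46)
river: ρ → (-46,45,19)
river: ρ → (19,69,-10)
river: ρ → (-10,71,12)
river: ρ → (12,73,-4)
river: ρ → (-4,71,30)
river: ρ → (30,49,-26)
river: ρ → (-26,55,24)
river: ρ → (24,41,-40)
river: ρ → (-40,39,25)
river: ρ → (25,61,-18)
river: ρ → (-18,47,46)
river: ρ → (46,45,-19)
river: ρ → (-19,69,10)
river: ρ → (10,71,-12)
river: ρ → (-12,73,4)
river: ρ → (4,71,-30)
river: ρ → (-30,49,26)
river: ρ → (26,55,-24)
river: ρ → (-24,41,40)
closes: descent 1, river 22
min |a| on river = 4

4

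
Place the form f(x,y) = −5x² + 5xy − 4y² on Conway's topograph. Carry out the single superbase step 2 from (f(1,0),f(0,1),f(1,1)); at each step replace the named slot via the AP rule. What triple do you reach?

start (-5,-4,-4) = (f(1,0),f(0,1),f(1,1))
replace slot 2: 2·((-5)+(-4)) − (-4) = -14 → (-5,-14,-4)

-5,-14,-4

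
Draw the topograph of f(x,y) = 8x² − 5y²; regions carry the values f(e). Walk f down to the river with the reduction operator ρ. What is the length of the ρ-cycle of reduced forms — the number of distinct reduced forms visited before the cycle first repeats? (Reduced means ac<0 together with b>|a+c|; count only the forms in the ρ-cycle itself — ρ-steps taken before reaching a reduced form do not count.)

D = 160, ⌊√D⌋ = 12
descent: ρ → (-5,10,3)  [lands on river]
river: ρ → (3,8,-8)
river: ρ → (-8,8,3)
river: ρ → (3,10,-5)
ρ-cycle length = 4 (tail of 1 descent step not counted)

4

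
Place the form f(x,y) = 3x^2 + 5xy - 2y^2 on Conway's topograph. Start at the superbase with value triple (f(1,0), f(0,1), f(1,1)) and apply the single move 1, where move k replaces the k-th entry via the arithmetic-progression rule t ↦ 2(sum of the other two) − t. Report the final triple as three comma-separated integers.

start (3,-2,6) = (f(1,0),f(0,1),f(1,1))
replace slot 1: 2·((-2)+6) − 3 = 5 → (5,-2,6)

5,-2,6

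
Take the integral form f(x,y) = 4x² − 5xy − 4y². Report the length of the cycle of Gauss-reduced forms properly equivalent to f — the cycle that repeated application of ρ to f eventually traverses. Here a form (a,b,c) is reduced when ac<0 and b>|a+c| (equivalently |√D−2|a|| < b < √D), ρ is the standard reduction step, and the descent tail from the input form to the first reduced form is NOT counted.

D = 89, ⌊√D⌋ = 9
descent: ρ → (-4,5,4)  [lands on river]
river: ρ → (4,3,-5)
river: ρ → (-5,7,2)
river: ρ → (2,9,-1)
river: ρ → (-1,9,2)
river: ρ → (2,7,-5)
river: ρ → (-5,3,4)
river: ρ → (4,5,-4)
river: ρ → (-4,3,5)
river: ρ → (5,7,-2)
river: ρ → (-2,9,1)
river: ρ → (1,9,-2)
river: ρ → (-2,7,5)
river: ρ → (5,3,-4)
ρ-cycle length = 14 (tail of 1 descent step not counted)

14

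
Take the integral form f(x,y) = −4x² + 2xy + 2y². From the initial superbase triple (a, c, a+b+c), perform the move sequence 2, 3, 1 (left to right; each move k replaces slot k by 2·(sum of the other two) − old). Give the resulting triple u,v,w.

start (-4,2,0) = (f(1,0),f(0,1),f(1,1))
replace slot 2: 2·((-4)+0) − 2 = -10 → (-4,-10,0)
replace slot 3: 2·((-4)+(-10)) − 0 = -28 → (-4,-10,-28)
replace slot 1: 2·((-10)+(-28)) − (-4) = -72 → (-72,-10,-28)

-72,-10,-28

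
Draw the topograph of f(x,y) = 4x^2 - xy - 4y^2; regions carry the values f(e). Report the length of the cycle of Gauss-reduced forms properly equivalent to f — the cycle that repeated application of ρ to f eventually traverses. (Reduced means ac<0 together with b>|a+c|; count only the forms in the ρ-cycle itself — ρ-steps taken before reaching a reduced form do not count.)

D = 65, ⌊√D⌋ = 8
descent: ρ → (-4,1,4)  [lands on river]
river: ρ → (4,7,-1)
river: ρ → (-1,7,4)
river: ρ → (4,1,-4)
river: ρ → (-4,7,1)
river: ρ → (1,7,-4)
ρ-cycle length = 6 (tail of 1 descent step not counted)

6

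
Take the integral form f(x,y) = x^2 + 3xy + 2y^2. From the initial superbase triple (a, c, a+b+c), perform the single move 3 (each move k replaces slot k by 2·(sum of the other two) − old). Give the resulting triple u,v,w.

start (1,2,6) = (f(1,0),f(0,1),f(1,1))
replace slot 3: 2·(1+2) − 6 = 0 → (1,2,0)

1,2,0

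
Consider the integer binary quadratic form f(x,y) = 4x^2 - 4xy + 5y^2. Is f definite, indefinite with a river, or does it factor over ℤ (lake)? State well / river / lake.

D = b²−4ac = (-4)² − 4·4·5 = -64
D < 0 ⇒ definite ⇒ every region one sign ⇒ single well

well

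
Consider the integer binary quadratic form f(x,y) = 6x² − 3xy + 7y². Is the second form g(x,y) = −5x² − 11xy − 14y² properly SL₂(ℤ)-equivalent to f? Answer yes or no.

D₁ = -159, D₂ = -159
f: reduced (well bottom): (6,-3,7) with a≤c, −a<b≤a
g is negative-definite; reduce −g:
−g: translate: b→1 (≡11 mod 10), so (5,11,14)→(5,1,8)
−g: reduced (well bottom): (5,1,8) with a≤c, −a<b≤a
flip sign back: reduced form of g is (-5,-1,-8)
reduced forms (6, -3, 7) vs (-5, -1, -8) ⇒ inequivalent

no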